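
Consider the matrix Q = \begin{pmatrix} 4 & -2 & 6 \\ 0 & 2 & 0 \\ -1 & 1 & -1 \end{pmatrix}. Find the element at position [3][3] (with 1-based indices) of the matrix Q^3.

Characteristic polynomial: λ^3 - 5λ^2 + 8λ - 4 = (λ - 2)^2(λ - 1), so the eigenvalues are 1, 2, 2.
λ=2: eigenvector (1, 1, 0).
λ=2: eigenvector (-2, 1, 1).
λ=1: eigenvector (-2, 0, 1).
P = [[1, -2, -2], [1, 1, 0], [0, 1, 1]], D = diag(2, 2, 1), P⁻¹ = [[1, 0, 2], [-1, 1, -2], [1, -1, 3]].
Q³ = P·diag(8, 8, 1)·P⁻¹ = [[22, -14, 42], [0, 8, 0], [-7, 7, -13]].
The requested entry is -13.

-13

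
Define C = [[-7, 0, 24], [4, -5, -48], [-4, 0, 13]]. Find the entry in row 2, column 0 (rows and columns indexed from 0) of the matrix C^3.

-124

Characteristic polynomial: t^3 - t^2 - 25t + 25 = (t - 5)(t - 1)(t + 5), so the eigenvalues are -5, 1, 5.
t=-5: eigenvector (0, 1, 0).
t=1: eigenvector (3, -6, 1).
t=5: eigenvector (2, -4, 1).
P = [[0, 3, 2], [1, -6, -4], [0, 1, 1]], D = diag(-5, 1, 5), P⁻¹ = [[2, 1, 0], [1, 0, -2], [-1, 0, 3]].
C³ = P·diag(-125, 1, 125)·P⁻¹ = [[-247, 0, 744], [244, -125, -1488], [-124, 0, 373]].
The requested entry is -124.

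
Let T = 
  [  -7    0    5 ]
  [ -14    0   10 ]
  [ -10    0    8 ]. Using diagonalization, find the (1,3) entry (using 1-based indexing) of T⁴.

Characteristic polynomial: r^3 - r^2 - 6r = r(r - 3)(r + 2), so the eigenvalues are -2, 0, 3.
r=3: eigenvector (1, 2, 2).
r=0: eigenvector (0, 1, 0).
r=-2: eigenvector (1, 2, 1).
P = [[1, 0, 1], [2, 1, 2], [2, 0, 1]], D = diag(3, 0, -2), P⁻¹ = [[-1, 0, 1], [-2, 1, 0], [2, 0, -1]].
T⁴ = P·diag(81, 0, 16)·P⁻¹ = [[-49, 0, 65], [-98, 0, 130], [-130, 0, 146]].
The requested entry is 65.

65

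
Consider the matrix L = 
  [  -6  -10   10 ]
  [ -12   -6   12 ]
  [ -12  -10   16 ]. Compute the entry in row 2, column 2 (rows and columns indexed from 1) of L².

Characteristic polynomial: t^3 - 4t^2 - 36t + 144 = (t - 6)(t - 4)(t + 6), so the eigenvalues are -6, 4, 6.
t=-6: eigenvector (1, 1, 1).
t=4: eigenvector (1, 0, 1).
t=6: eigenvector (0, 1, 1).
P = [[1, 1, 0], [1, 0, 1], [1, 1, 1]], D = diag(-6, 4, 6), P⁻¹ = [[1, 1, -1], [0, -1, 1], [-1, 0, 1]].
L² = P·diag(36, 16, 36)·P⁻¹ = [[36, 20, -20], [0, 36, 0], [0, 20, 16]].
The requested entry is 36.

36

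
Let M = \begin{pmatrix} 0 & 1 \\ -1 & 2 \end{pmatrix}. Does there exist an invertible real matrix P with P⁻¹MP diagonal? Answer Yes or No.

Characteristic polynomial: p(μ) = μ^2 - 2μ + 1 = (μ - 1)^2.
μ = 1 has algebraic multiplicity 2; rank(M − 1I) = 1, so geometric multiplicity = 1.
Geometric multiplicity < algebraic multiplicity, so M is not diagonalizable.

No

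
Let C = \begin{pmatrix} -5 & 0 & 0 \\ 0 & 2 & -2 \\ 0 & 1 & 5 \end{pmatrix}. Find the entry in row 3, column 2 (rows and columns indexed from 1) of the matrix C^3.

Characteristic polynomial: s^3 - 2s^2 - 23s + 60 = (s - 4)(s - 3)(s + 5), so the eigenvalues are -5, 3, 4.
s=4: eigenvector (0, -1, 1).
s=3: eigenvector (0, 2, -1).
s=-5: eigenvector (1, 0, 0).
P = [[0, 0, 1], [-1, 2, 0], [1, -1, 0]], D = diag(4, 3, -5), P⁻¹ = [[0, 1, 2], [0, 1, 1], [1, 0, 0]].
C³ = P·diag(64, 27, -125)·P⁻¹ = [[-125, 0, 0], [0, -10, -74], [0, 37, 101]].
The requested entry is 37.

37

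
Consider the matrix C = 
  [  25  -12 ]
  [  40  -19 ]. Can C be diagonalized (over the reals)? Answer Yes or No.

Characteristic polynomial: p(λ) = λ^2 - 6λ + 5 = (λ - 5)(λ - 1).
All 2 eigenvalues are distinct, so C is diagonalizable.

Yes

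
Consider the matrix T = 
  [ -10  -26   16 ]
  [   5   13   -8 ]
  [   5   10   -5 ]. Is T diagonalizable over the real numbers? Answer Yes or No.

Characteristic polynomial: p(r) = r^3 + 2r^2 - 15r = r(r - 3)(r + 5).
All 3 eigenvalues are distinct, so T is diagonalizable.

Yes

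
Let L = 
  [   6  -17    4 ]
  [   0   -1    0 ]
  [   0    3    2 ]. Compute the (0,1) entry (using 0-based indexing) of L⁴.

-2605

Characteristic polynomial: t^3 - 7t^2 + 4t + 12 = (t - 6)(t - 2)(t + 1), so the eigenvalues are -1, 2, 6.
t=-1: eigenvector (3, 1, -1).
t=6: eigenvector (1, 0, 0).
t=2: eigenvector (-1, 0, 1).
P = [[3, 1, -1], [1, 0, 0], [-1, 0, 1]], D = diag(-1, 6, 2), P⁻¹ = [[0, 1, 0], [1, -2, 1], [0, 1, 1]].
L⁴ = P·diag(1, 1296, 16)·P⁻¹ = [[1296, -2605, 1280], [0, 1, 0], [0, 15, 16]].
The requested entry is -2605.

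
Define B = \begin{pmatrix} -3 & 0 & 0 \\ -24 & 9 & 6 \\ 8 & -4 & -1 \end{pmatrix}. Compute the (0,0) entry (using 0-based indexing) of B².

Characteristic polynomial: s^3 - 5s^2 - 9s + 45 = (s - 5)(s - 3)(s + 3), so the eigenvalues are -3, 3, 5.
s=-3: eigenvector (1, 2, 0).
s=5: eigenvector (0, 3, -2).
s=3: eigenvector (0, -1, 1).
P = [[1, 0, 0], [2, 3, -1], [0, -2, 1]], D = diag(-3, 5, 3), P⁻¹ = [[1, 0, 0], [-2, 1, 1], [-4, 2, 3]].
B² = P·diag(9, 25, 9)·P⁻¹ = [[9, 0, 0], [-96, 57, 48], [64, -32, -23]].
The requested entry is 9.

9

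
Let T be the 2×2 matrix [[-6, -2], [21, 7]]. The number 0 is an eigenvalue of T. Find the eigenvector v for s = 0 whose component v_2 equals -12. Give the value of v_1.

T = [[-6, -2], [21, 7]].
Solving (T)v = 0 gives the eigenspace spanned by (4, -12).
With v_2 = -12, v = (4, -12), so v_1 = 4.

4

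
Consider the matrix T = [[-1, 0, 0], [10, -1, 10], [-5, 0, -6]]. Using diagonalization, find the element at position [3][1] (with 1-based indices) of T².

35

Characteristic polynomial: r^3 + 8r^2 + 13r + 6 = (r + 1)^2(r + 6), so the eigenvalues are -6, -1, -1.
r=-1: eigenvector (1, 0, -1).
r=-1: eigenvector (0, 1, 0).
r=-6: eigenvector (0, -2, 1).
P = [[1, 0, 0], [0, 1, -2], [-1, 0, 1]], D = diag(-1, -1, -6), P⁻¹ = [[1, 0, 0], [2, 1, 2], [1, 0, 1]].
T² = P·diag(1, 1, 36)·P⁻¹ = [[1, 0, 0], [-70, 1, -70], [35, 0, 36]].
The requested entry is 35.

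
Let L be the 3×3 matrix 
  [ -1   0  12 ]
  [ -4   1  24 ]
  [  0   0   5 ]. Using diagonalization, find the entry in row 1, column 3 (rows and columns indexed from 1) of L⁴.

Characteristic polynomial: t^3 - 5t^2 - t + 5 = (t - 5)(t - 1)(t + 1), so the eigenvalues are -1, 1, 5.
t=-1: eigenvector (1, 2, 0).
t=1: eigenvector (0, 1, 0).
t=5: eigenvector (2, 4, 1).
P = [[1, 0, 2], [2, 1, 4], [0, 0, 1]], D = diag(-1, 1, 5), P⁻¹ = [[1, 0, -2], [-2, 1, 0], [0, 0, 1]].
L⁴ = P·diag(1, 1, 625)·P⁻¹ = [[1, 0, 1248], [0, 1, 2496], [0, 0, 625]].
The requested entry is 1248.

1248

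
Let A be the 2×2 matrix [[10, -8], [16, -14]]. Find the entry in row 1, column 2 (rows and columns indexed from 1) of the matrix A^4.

1280

Characteristic polynomial: s^2 + 4s - 12 = (s - 2)(s + 6), so the eigenvalues are -6, 2.
s=-6: eigenvector (1, 2).
s=2: eigenvector (-1, -1).
P = [[1, -1], [2, -1]], D = diag(-6, 2), P⁻¹ = [[-1, 1], [-2, 1]].
A⁴ = P·diag(1296, 16)·P⁻¹ = [[-1264, 1280], [-2560, 2576]].
The requested entry is 1280.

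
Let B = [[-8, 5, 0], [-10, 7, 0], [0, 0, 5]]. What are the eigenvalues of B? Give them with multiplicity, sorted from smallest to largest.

Characteristic polynomial: p(s) = s^3 - 4s^2 - 11s + 30 = (s - 5)(s - 2)(s + 3).
Roots (with multiplicity): -3, 2, 5.

-3, 2, 5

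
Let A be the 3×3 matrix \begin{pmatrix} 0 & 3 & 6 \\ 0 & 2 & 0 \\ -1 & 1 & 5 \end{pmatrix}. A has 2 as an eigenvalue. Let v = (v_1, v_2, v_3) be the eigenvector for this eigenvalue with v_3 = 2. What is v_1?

A − 2I = [[-2, 3, 6], [0, 0, 0], [-1, 1, 3]].
Solving (A − 2I)v = 0 gives the eigenspace spanned by (6, 0, 2).
With v_3 = 2, v = (6, 0, 2), so v_1 = 6.

6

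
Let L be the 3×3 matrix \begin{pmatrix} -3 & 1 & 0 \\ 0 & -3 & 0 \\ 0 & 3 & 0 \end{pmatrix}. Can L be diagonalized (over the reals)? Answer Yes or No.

No

Characteristic polynomial: p(r) = r^3 + 6r^2 + 9r = r(r + 3)^2.
r = -3 has algebraic multiplicity 2; rank(L + 3I) = 2, so geometric multiplicity = 1.
Geometric multiplicity < algebraic multiplicity, so L is not diagonalizable.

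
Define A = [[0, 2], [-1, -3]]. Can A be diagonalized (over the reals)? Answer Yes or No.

Yes

Characteristic polynomial: p(r) = r^2 + 3r + 2 = (r + 1)(r + 2).
All 2 eigenvalues are distinct, so A is diagonalizable.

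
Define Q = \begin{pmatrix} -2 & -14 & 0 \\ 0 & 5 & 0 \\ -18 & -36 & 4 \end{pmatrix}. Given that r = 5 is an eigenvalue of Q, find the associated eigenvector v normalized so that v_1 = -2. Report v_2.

1

Q − 5I = [[-7, -14, 0], [0, 0, 0], [-18, -36, -1]].
Solving (Q − 5I)v = 0 gives the eigenspace spanned by (-2, 1, 0).
With v_1 = -2, v = (-2, 1, 0), so v_2 = 1.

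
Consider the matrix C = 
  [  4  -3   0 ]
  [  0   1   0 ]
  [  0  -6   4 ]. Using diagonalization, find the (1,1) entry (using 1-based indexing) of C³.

64

Characteristic polynomial: λ^3 - 9λ^2 + 24λ - 16 = (λ - 4)^2(λ - 1), so the eigenvalues are 1, 4, 4.
λ=4: eigenvector (2, 0, 5).
λ=1: eigenvector (1, 1, 2).
λ=4: eigenvector (1, 0, 2).
P = [[2, 1, 1], [0, 1, 0], [5, 2, 2]], D = diag(4, 1, 4), P⁻¹ = [[-2, 0, 1], [0, 1, 0], [5, -1, -2]].
C³ = P·diag(64, 1, 64)·P⁻¹ = [[64, -63, 0], [0, 1, 0], [0, -126, 64]].
The requested entry is 64.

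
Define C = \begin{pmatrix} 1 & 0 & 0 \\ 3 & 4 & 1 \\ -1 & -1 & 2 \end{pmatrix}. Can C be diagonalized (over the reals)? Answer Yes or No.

No

Characteristic polynomial: p(s) = s^3 - 7s^2 + 15s - 9 = (s - 3)^2(s - 1).
s = 3 has algebraic multiplicity 2; rank(C − 3I) = 2, so geometric multiplicity = 1.
Geometric multiplicity < algebraic multiplicity, so C is not diagonalizable.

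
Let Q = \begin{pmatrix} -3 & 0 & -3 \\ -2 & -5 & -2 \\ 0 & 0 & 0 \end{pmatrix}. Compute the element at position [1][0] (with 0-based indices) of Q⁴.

544

Characteristic polynomial: t^3 + 8t^2 + 15t = t(t + 3)(t + 5), so the eigenvalues are -5, -3, 0.
t=-5: eigenvector (0, 1, 0).
t=-3: eigenvector (1, -1, 0).
t=0: eigenvector (-1, 0, 1).
P = [[0, 1, -1], [1, -1, 0], [0, 0, 1]], D = diag(-5, -3, 0), P⁻¹ = [[1, 1, 1], [1, 0, 1], [0, 0, 1]].
Q⁴ = P·diag(625, 81, 0)·P⁻¹ = [[81, 0, 81], [544, 625, 544], [0, 0, 0]].
The requested entry is 544.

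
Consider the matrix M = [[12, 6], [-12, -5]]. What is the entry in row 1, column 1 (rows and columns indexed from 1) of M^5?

7272

Characteristic polynomial: s^2 - 7s + 12 = (s - 4)(s - 3), so the eigenvalues are 3, 4.
s=4: eigenvector (-3, 4).
s=3: eigenvector (-2, 3).
P = [[-3, -2], [4, 3]], D = diag(4, 3), P⁻¹ = [[-3, -2], [4, 3]].
M⁵ = P·diag(1024, 243)·P⁻¹ = [[7272, 4686], [-9372, -6005]].
The requested entry is 7272.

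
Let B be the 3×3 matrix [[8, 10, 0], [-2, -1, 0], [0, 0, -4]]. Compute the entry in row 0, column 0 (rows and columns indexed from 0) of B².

44

Characteristic polynomial: μ^3 - 3μ^2 - 16μ + 48 = (μ - 4)(μ - 3)(μ + 4), so the eigenvalues are -4, 3, 4.
μ=4: eigenvector (5, -2, 0).
μ=3: eigenvector (-2, 1, 0).
μ=-4: eigenvector (0, 0, 1).
P = [[5, -2, 0], [-2, 1, 0], [0, 0, 1]], D = diag(4, 3, -4), P⁻¹ = [[1, 2, 0], [2, 5, 0], [0, 0, 1]].
B² = P·diag(16, 9, 16)·P⁻¹ = [[44, 70, 0], [-14, -19, 0], [0, 0, 16]].
The requested entry is 44.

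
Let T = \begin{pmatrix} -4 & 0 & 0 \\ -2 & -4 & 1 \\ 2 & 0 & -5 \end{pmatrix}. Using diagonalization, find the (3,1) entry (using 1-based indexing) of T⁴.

-738

Characteristic polynomial: r^3 + 13r^2 + 56r + 80 = (r + 4)^2(r + 5), so the eigenvalues are -5, -4, -4.
r=-4: eigenvector (1, -2, 2).
r=-5: eigenvector (0, 1, -1).
r=-4: eigenvector (0, 1, 0).
P = [[1, 0, 0], [-2, 1, 1], [2, -1, 0]], D = diag(-4, -5, -4), P⁻¹ = [[1, 0, 0], [2, 0, -1], [0, 1, 1]].
T⁴ = P·diag(256, 625, 256)·P⁻¹ = [[256, 0, 0], [738, 256, -369], [-738, 0, 625]].
The requested entry is -738.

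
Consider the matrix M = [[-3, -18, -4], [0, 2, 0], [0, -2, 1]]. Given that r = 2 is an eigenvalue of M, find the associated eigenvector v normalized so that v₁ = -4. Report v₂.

M − 2I = [[-5, -18, -4], [0, 0, 0], [0, -2, -1]].
Solving (M − 2I)v = 0 gives the eigenspace spanned by (-4, 2, -4).
With v₁ = -4, v = (-4, 2, -4), so v₂ = 2.

2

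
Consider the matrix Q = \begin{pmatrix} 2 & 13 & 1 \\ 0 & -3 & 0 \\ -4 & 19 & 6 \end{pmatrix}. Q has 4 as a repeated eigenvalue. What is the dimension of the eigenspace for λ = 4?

Q − 4I = [[-2, 13, 1], [0, -7, 0], [-4, 19, 2]].
This matrix has rank 2, so its null space has dimension 3 − 2 = 1.

1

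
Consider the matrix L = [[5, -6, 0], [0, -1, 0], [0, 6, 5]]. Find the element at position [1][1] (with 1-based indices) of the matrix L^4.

Characteristic polynomial: λ^3 - 9λ^2 + 15λ + 25 = (λ - 5)^2(λ + 1), so the eigenvalues are -1, 5, 5.
λ=5: eigenvector (1, 0, 0).
λ=5: eigenvector (0, 0, 1).
λ=-1: eigenvector (-1, -1, 1).
P = [[1, 0, -1], [0, 0, -1], [0, 1, 1]], D = diag(5, 5, -1), P⁻¹ = [[1, -1, 0], [0, 1, 1], [0, -1, 0]].
L⁴ = P·diag(625, 625, 1)·P⁻¹ = [[625, -624, 0], [0, 1, 0], [0, 624, 625]].
The requested entry is 625.

625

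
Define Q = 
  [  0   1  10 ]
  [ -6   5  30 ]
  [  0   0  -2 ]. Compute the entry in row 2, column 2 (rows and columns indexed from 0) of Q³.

Characteristic polynomial: r^3 - 3r^2 - 4r + 12 = (r - 3)(r - 2)(r + 2), so the eigenvalues are -2, 2, 3.
r=-2: eigenvector (-2, -6, 1).
r=3: eigenvector (1, 3, 0).
r=2: eigenvector (1, 2, 0).
P = [[-2, 1, 1], [-6, 3, 2], [1, 0, 0]], D = diag(-2, 3, 2), P⁻¹ = [[0, 0, 1], [-2, 1, 2], [3, -1, 0]].
Q³ = P·diag(-8, 27, 8)·P⁻¹ = [[-30, 19, 70], [-114, 65, 210], [0, 0, -8]].
The requested entry is -8.

-8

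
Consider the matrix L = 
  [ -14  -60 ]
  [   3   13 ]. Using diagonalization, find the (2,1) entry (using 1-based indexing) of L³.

9

Characteristic polynomial: μ^2 + μ - 2 = (μ - 1)(μ + 2), so the eigenvalues are -2, 1.
μ=-2: eigenvector (5, -1).
μ=1: eigenvector (-4, 1).
P = [[5, -4], [-1, 1]], D = diag(-2, 1), P⁻¹ = [[1, 4], [1, 5]].
L³ = P·diag(-8, 1)·P⁻¹ = [[-44, -180], [9, 37]].
The requested entry is 9.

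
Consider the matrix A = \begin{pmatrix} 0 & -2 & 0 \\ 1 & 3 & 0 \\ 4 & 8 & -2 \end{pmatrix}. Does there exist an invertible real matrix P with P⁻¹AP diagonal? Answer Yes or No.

Characteristic polynomial: p(λ) = λ^3 - λ^2 - 4λ + 4 = (λ - 2)(λ - 1)(λ + 2).
All 3 eigenvalues are distinct, so A is diagonalizable.

Yes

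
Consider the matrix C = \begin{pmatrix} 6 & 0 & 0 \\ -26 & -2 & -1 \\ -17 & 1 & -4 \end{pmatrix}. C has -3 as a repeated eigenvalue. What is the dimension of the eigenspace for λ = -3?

1

C + 3I = [[9, 0, 0], [-26, 1, -1], [-17, 1, -1]].
This matrix has rank 2, so its null space has dimension 3 − 2 = 1.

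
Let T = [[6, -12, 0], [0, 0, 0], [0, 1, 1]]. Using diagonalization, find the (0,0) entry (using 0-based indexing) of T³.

216

Characteristic polynomial: s^3 - 7s^2 + 6s = s(s - 6)(s - 1), so the eigenvalues are 0, 1, 6.
s=0: eigenvector (2, 1, -1).
s=6: eigenvector (1, 0, 0).
s=1: eigenvector (0, 0, 1).
P = [[2, 1, 0], [1, 0, 0], [-1, 0, 1]], D = diag(0, 6, 1), P⁻¹ = [[0, 1, 0], [1, -2, 0], [0, 1, 1]].
T³ = P·diag(0, 216, 1)·P⁻¹ = [[216, -432, 0], [0, 0, 0], [0, 1, 1]].
The requested entry is 216.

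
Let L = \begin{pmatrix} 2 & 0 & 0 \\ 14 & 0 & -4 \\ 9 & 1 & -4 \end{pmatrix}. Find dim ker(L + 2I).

L + 2I = [[4, 0, 0], [14, 2, -4], [9, 1, -2]].
This matrix has rank 2, so its null space has dimension 3 − 2 = 1.

1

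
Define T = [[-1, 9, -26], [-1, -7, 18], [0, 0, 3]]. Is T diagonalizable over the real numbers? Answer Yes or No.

No

Characteristic polynomial: p(λ) = λ^3 + 5λ^2 - 8λ - 48 = (λ - 3)(λ + 4)^2.
λ = -4 has algebraic multiplicity 2; rank(T + 4I) = 2, so geometric multiplicity = 1.
Geometric multiplicity < algebraic multiplicity, so T is not diagonalizable.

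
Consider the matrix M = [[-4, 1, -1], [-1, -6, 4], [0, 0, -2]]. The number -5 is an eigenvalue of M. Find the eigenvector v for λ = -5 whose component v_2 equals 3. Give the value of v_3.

0

M + 5I = [[1, 1, -1], [-1, -1, 4], [0, 0, 3]].
Solving (M + 5I)v = 0 gives the eigenspace spanned by (-3, 3, 0).
With v_2 = 3, v = (-3, 3, 0), so v_3 = 0.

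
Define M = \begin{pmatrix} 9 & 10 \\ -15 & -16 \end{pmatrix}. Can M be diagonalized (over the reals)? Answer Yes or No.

Yes

Characteristic polynomial: p(λ) = λ^2 + 7λ + 6 = (λ + 1)(λ + 6).
All 2 eigenvalues are distinct, so M is diagonalizable.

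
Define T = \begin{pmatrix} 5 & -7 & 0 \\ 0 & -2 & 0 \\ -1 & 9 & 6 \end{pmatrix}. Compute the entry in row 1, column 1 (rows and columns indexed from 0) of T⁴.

Characteristic polynomial: λ^3 - 9λ^2 + 8λ + 60 = (λ - 6)(λ - 5)(λ + 2), so the eigenvalues are -2, 5, 6.
λ=5: eigenvector (1, 0, 1).
λ=-2: eigenvector (1, 1, -1).
λ=6: eigenvector (0, 0, 1).
P = [[1, 1, 0], [0, 1, 0], [1, -1, 1]], D = diag(5, -2, 6), P⁻¹ = [[1, -1, 0], [0, 1, 0], [-1, 2, 1]].
T⁴ = P·diag(625, 16, 1296)·P⁻¹ = [[625, -609, 0], [0, 16, 0], [-671, 1951, 1296]].
The requested entry is 16.

16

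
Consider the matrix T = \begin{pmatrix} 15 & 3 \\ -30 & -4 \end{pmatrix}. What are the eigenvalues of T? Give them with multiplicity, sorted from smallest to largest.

5, 6

Characteristic polynomial: p(r) = r^2 - 11r + 30 = (r - 6)(r - 5).
Roots (with multiplicity): 5, 6.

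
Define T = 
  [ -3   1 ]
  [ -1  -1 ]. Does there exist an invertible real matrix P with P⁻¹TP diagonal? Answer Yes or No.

Characteristic polynomial: p(s) = s^2 + 4s + 4 = (s + 2)^2.
s = -2 has algebraic multiplicity 2; rank(T + 2I) = 1, so geometric multiplicity = 1.
Geometric multiplicity < algebraic multiplicity, so T is not diagonalizable.

No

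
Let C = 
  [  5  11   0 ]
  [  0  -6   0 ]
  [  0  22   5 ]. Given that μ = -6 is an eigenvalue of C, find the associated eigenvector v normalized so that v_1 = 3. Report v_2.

-3

C + 6I = [[11, 11, 0], [0, 0, 0], [0, 22, 11]].
Solving (C + 6I)v = 0 gives the eigenspace spanned by (3, -3, 6).
With v_1 = 3, v = (3, -3, 6), so v_2 = -3.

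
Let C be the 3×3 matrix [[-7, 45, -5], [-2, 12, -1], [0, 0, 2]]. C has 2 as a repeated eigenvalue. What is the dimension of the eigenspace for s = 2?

C − 2I = [[-9, 45, -5], [-2, 10, -1], [0, 0, 0]].
This matrix has rank 2, so its null space has dimension 3 − 2 = 1.

1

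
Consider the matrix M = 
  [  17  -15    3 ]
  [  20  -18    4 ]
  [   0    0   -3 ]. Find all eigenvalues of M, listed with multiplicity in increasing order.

Characteristic polynomial: p(s) = s^3 + 4s^2 - 3s - 18 = (s - 2)(s + 3)^2.
Roots (with multiplicity): -3, -3, 2.

-3, -3, 2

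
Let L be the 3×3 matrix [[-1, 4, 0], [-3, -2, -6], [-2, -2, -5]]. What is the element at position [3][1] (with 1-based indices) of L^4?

594

Characteristic polynomial: μ^3 + 8μ^2 + 17μ + 10 = (μ + 1)(μ + 2)(μ + 5), so the eigenvalues are -5, -2, -1.
μ=-5: eigenvector (-1, 1, 1).
μ=-1: eigenvector (-2, 0, 1).
μ=-2: eigenvector (-4, 1, 2).
P = [[-1, -2, -4], [1, 0, 1], [1, 1, 2]], D = diag(-5, -1, -2), P⁻¹ = [[1, 0, 2], [1, -2, 3], [-1, 1, -2]].
L⁴ = P·diag(625, 1, 16)·P⁻¹ = [[-563, -60, -1128], [609, 16, 1218], [594, 30, 1189]].
The requested entry is 594.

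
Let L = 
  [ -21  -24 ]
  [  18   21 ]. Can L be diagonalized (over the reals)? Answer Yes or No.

Characteristic polynomial: p(t) = t^2 - 9 = (t - 3)(t + 3).
All 2 eigenvalues are distinct, so L is diagonalizable.

Yes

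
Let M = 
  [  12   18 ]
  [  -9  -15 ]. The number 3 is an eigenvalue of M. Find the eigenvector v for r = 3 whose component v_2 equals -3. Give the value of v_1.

6

M − 3I = [[9, 18], [-9, -18]].
Solving (M − 3I)v = 0 gives the eigenspace spanned by (6, -3).
With v_2 = -3, v = (6, -3), so v_1 = 6.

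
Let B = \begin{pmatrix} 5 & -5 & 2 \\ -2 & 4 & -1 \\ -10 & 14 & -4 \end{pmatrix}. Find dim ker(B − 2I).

B − 2I = [[3, -5, 2], [-2, 2, -1], [-10, 14, -6]].
This matrix has rank 2, so its null space has dimension 3 − 2 = 1.

1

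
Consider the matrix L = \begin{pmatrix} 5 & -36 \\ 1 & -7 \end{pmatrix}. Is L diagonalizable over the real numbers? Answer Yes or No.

Characteristic polynomial: p(t) = t^2 + 2t + 1 = (t + 1)^2.
t = -1 has algebraic multiplicity 2; rank(L + 1I) = 1, so geometric multiplicity = 1.
Geometric multiplicity < algebraic multiplicity, so L is not diagonalizable.

No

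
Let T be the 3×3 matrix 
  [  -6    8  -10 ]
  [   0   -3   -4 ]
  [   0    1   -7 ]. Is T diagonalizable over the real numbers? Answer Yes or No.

No

Characteristic polynomial: p(r) = r^3 + 16r^2 + 85r + 150 = (r + 5)^2(r + 6).
r = -5 has algebraic multiplicity 2; rank(T + 5I) = 2, so geometric multiplicity = 1.
Geometric multiplicity < algebraic multiplicity, so T is not diagonalizable.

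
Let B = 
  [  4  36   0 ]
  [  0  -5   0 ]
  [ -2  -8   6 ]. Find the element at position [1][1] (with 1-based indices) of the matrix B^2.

16

Characteristic polynomial: t^3 - 5t^2 - 26t + 120 = (t - 6)(t - 4)(t + 5), so the eigenvalues are -5, 4, 6.
t=-5: eigenvector (-4, 1, 0).
t=4: eigenvector (1, 0, 1).
t=6: eigenvector (0, 0, 1).
P = [[-4, 1, 0], [1, 0, 0], [0, 1, 1]], D = diag(-5, 4, 6), P⁻¹ = [[0, 1, 0], [1, 4, 0], [-1, -4, 1]].
B² = P·diag(25, 16, 36)·P⁻¹ = [[16, -36, 0], [0, 25, 0], [-20, -80, 36]].
The requested entry is 16.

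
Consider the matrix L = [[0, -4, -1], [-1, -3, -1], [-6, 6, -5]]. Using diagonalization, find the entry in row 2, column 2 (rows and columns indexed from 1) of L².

Characteristic polynomial: λ^3 + 8λ^2 + 11λ - 20 = (λ - 1)(λ + 4)(λ + 5), so the eigenvalues are -5, -4, 1.
λ=-4: eigenvector (1, 1, 0).
λ=-5: eigenvector (1, 1, 1).
λ=1: eigenvector (-1, 0, 1).
P = [[1, 1, -1], [1, 1, 0], [0, 1, 1]], D = diag(-4, -5, 1), P⁻¹ = [[-1, 2, -1], [1, -1, 1], [-1, 1, 0]].
L² = P·diag(16, 25, 1)·P⁻¹ = [[10, 6, 9], [9, 7, 9], [24, -24, 25]].
The requested entry is 7.

7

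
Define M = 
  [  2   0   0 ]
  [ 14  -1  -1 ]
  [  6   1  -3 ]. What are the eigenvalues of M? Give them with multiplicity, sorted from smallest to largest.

Characteristic polynomial: p(t) = t^3 + 2t^2 - 4t - 8 = (t - 2)(t + 2)^2.
Roots (with multiplicity): -2, -2, 2.

-2, -2, 2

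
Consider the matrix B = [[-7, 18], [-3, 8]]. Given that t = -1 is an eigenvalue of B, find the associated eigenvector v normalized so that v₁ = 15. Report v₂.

5

B + 1I = [[-6, 18], [-3, 9]].
Solving (B + 1I)v = 0 gives the eigenspace spanned by (15, 5).
With v₁ = 15, v = (15, 5), so v₂ = 5.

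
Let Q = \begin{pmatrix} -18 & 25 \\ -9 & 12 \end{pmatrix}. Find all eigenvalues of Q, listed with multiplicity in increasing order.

Characteristic polynomial: p(λ) = λ^2 + 6λ + 9 = (λ + 3)^2.
Roots (with multiplicity): -3, -3.

-3, -3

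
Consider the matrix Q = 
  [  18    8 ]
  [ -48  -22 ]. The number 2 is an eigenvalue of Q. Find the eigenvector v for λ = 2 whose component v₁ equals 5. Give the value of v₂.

Q − 2I = [[16, 8], [-48, -24]].
Solving (Q − 2I)v = 0 gives the eigenspace spanned by (5, -10).
With v₁ = 5, v = (5, -10), so v₂ = -10.

-10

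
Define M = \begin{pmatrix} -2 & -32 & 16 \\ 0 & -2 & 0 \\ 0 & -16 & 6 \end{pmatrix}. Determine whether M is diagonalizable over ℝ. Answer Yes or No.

Characteristic polynomial: p(μ) = μ^3 - 2μ^2 - 20μ - 24 = (μ - 6)(μ + 2)^2.
μ = -2 has algebraic multiplicity 2; rank(M + 2I) = 1, so geometric multiplicity = 2.
Every eigenvalue has geometric = algebraic multiplicity, so M is diagonalizable.

Yes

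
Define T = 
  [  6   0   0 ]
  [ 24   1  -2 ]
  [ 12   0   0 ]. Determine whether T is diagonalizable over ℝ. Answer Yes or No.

Yes

Characteristic polynomial: p(r) = r^3 - 7r^2 + 6r = r(r - 6)(r - 1).
All 3 eigenvalues are distinct, so T is diagonalizable.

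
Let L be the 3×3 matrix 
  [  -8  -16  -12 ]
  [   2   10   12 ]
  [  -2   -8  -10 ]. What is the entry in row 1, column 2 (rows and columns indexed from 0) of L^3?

Characteristic polynomial: λ^3 + 8λ^2 + 4λ - 48 = (λ - 2)(λ + 4)(λ + 6), so the eigenvalues are -6, -4, 2.
λ=-4: eigenvector (-1, 1, -1).
λ=-6: eigenvector (-2, 1, -1).
λ=2: eigenvector (-2, 2, -1).
P = [[-1, -2, -2], [1, 1, 2], [-1, -1, -1]], D = diag(-4, -6, 2), P⁻¹ = [[1, 0, -2], [-1, -1, 0], [0, 1, 1]].
L³ = P·diag(-64, -216, 8)·P⁻¹ = [[-368, -448, -144], [152, 232, 144], [-152, -224, -136]].
The requested entry is 144.

144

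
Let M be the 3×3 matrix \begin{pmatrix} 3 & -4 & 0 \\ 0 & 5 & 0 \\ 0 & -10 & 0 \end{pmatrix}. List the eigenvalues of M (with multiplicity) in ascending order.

Characteristic polynomial: p(λ) = λ^3 - 8λ^2 + 15λ = λ(λ - 5)(λ - 3).
Roots (with multiplicity): 0, 3, 5.

0, 3, 5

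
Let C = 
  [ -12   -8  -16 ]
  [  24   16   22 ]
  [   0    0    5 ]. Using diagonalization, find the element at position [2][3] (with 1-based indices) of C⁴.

Characteristic polynomial: r^3 - 9r^2 + 20r = r(r - 5)(r - 4), so the eigenvalues are 0, 4, 5.
r=0: eigenvector (2, -3, 0).
r=4: eigenvector (1, -2, 0).
r=5: eigenvector (0, -2, 1).
P = [[2, 1, 0], [-3, -2, -2], [0, 0, 1]], D = diag(0, 4, 5), P⁻¹ = [[2, 1, 2], [-3, -2, -4], [0, 0, 1]].
C⁴ = P·diag(0, 256, 625)·P⁻¹ = [[-768, -512, -1024], [1536, 1024, 798], [0, 0, 625]].
The requested entry is 798.

798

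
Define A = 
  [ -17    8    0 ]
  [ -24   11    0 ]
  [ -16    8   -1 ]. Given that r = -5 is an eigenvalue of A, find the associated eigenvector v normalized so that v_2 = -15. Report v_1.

-10

A + 5I = [[-12, 8, 0], [-24, 16, 0], [-16, 8, 4]].
Solving (A + 5I)v = 0 gives the eigenspace spanned by (-10, -15, -10).
With v_2 = -15, v = (-10, -15, -10), so v_1 = -10.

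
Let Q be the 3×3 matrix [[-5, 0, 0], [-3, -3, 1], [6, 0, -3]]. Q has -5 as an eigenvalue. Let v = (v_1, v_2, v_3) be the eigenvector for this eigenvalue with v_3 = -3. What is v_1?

1

Q + 5I = [[0, 0, 0], [-3, 2, 1], [6, 0, 2]].
Solving (Q + 5I)v = 0 gives the eigenspace spanned by (1, 3, -3).
With v_3 = -3, v = (1, 3, -3), so v_1 = 1.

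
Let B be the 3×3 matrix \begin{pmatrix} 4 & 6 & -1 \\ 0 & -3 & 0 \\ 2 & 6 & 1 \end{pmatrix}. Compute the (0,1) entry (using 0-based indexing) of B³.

Characteristic polynomial: μ^3 - 2μ^2 - 9μ + 18 = (μ - 3)(μ - 2)(μ + 3), so the eigenvalues are -3, 2, 3.
μ=3: eigenvector (1, 0, 1).
μ=-3: eigenvector (-1, 1, -1).
μ=2: eigenvector (1, 0, 2).
P = [[1, -1, 1], [0, 1, 0], [1, -1, 2]], D = diag(3, -3, 2), P⁻¹ = [[2, 1, -1], [0, 1, 0], [-1, 0, 1]].
B³ = P·diag(27, -27, 8)·P⁻¹ = [[46, 54, -19], [0, -27, 0], [38, 54, -11]].
The requested entry is 54.

54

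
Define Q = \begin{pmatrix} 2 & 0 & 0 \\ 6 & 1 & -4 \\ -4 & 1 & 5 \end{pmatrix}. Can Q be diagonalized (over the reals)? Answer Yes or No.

Characteristic polynomial: p(t) = t^3 - 8t^2 + 21t - 18 = (t - 3)^2(t - 2).
t = 3 has algebraic multiplicity 2; rank(Q − 3I) = 2, so geometric multiplicity = 1.
Geometric multiplicity < algebraic multiplicity, so Q is not diagonalizable.

No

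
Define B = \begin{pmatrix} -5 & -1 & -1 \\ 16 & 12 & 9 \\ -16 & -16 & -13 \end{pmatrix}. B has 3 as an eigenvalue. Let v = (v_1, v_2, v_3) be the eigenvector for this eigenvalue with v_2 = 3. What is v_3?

B − 3I = [[-8, -1, -1], [16, 9, 9], [-16, -16, -16]].
Solving (B − 3I)v = 0 gives the eigenspace spanned by (0, 3, -3).
With v_2 = 3, v = (0, 3, -3), so v_3 = -3.

-3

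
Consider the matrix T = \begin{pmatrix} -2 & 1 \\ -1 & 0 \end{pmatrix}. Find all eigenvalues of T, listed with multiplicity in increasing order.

Characteristic polynomial: p(μ) = μ^2 + 2μ + 1 = (μ + 1)^2.
Roots (with multiplicity): -1, -1.

-1, -1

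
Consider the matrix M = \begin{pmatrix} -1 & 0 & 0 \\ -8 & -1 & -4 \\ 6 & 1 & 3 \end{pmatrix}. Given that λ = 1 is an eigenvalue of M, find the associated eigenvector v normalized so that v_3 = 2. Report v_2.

M − 1I = [[-2, 0, 0], [-8, -2, -4], [6, 1, 2]].
Solving (M − 1I)v = 0 gives the eigenspace spanned by (0, -4, 2).
With v_3 = 2, v = (0, -4, 2), so v_2 = -4.

-4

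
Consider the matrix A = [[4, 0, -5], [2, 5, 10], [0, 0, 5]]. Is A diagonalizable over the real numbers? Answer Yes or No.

Yes

Characteristic polynomial: p(λ) = λ^3 - 14λ^2 + 65λ - 100 = (λ - 5)^2(λ - 4).
λ = 5 has algebraic multiplicity 2; rank(A − 5I) = 1, so geometric multiplicity = 2.
Every eigenvalue has geometric = algebraic multiplicity, so A is diagonalizable.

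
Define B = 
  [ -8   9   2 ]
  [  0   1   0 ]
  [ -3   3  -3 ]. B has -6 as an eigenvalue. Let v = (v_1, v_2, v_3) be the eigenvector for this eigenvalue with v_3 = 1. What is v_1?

1

B + 6I = [[-2, 9, 2], [0, 7, 0], [-3, 3, 3]].
Solving (B + 6I)v = 0 gives the eigenspace spanned by (1, 0, 1).
With v_3 = 1, v = (1, 0, 1), so v_1 = 1.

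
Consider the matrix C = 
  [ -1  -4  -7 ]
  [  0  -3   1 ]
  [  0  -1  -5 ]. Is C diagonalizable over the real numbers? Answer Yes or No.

Characteristic polynomial: p(μ) = μ^3 + 9μ^2 + 24μ + 16 = (μ + 1)(μ + 4)^2.
μ = -4 has algebraic multiplicity 2; rank(C + 4I) = 2, so geometric multiplicity = 1.
Geometric multiplicity < algebraic multiplicity, so C is not diagonalizable.

No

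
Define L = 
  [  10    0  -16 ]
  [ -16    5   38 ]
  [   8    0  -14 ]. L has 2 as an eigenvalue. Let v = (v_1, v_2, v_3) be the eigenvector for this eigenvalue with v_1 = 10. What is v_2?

L − 2I = [[8, 0, -16], [-16, 3, 38], [8, 0, -16]].
Solving (L − 2I)v = 0 gives the eigenspace spanned by (10, -10, 5).
With v_1 = 10, v = (10, -10, 5), so v_2 = -10.

-10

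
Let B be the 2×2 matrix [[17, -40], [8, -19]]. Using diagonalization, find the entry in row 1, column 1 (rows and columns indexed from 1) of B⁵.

Characteristic polynomial: t^2 + 2t - 3 = (t - 1)(t + 3), so the eigenvalues are -3, 1.
t=1: eigenvector (5, 2).
t=-3: eigenvector (2, 1).
P = [[5, 2], [2, 1]], D = diag(1, -3), P⁻¹ = [[1, -2], [-2, 5]].
B⁵ = P·diag(1, -243)·P⁻¹ = [[977, -2440], [488, -1219]].
The requested entry is 977.

977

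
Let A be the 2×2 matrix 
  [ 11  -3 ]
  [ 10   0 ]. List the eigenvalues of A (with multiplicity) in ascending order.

Characteristic polynomial: p(μ) = μ^2 - 11μ + 30 = (μ - 6)(μ - 5).
Roots (with multiplicity): 5, 6.

5, 6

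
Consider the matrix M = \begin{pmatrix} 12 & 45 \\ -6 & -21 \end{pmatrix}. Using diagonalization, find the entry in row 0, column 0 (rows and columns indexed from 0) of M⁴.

Characteristic polynomial: r^2 + 9r + 18 = (r + 3)(r + 6), so the eigenvalues are -6, -3.
r=-3: eigenvector (-3, 1).
r=-6: eigenvector (-5, 2).
P = [[-3, -5], [1, 2]], D = diag(-3, -6), P⁻¹ = [[-2, -5], [1, 3]].
M⁴ = P·diag(81, 1296)·P⁻¹ = [[-5994, -18225], [2430, 7371]].
The requested entry is -5994.

-5994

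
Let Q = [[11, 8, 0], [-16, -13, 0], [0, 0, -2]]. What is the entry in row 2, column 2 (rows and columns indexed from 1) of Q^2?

Characteristic polynomial: s^3 + 4s^2 - 11s - 30 = (s - 3)(s + 2)(s + 5), so the eigenvalues are -5, -2, 3.
s=-5: eigenvector (-1, 2, 0).
s=3: eigenvector (-1, 1, 0).
s=-2: eigenvector (0, 0, 1).
P = [[-1, -1, 0], [2, 1, 0], [0, 0, 1]], D = diag(-5, 3, -2), P⁻¹ = [[1, 1, 0], [-2, -1, 0], [0, 0, 1]].
Q² = P·diag(25, 9, 4)·P⁻¹ = [[-7, -16, 0], [32, 41, 0], [0, 0, 4]].
The requested entry is 41.

41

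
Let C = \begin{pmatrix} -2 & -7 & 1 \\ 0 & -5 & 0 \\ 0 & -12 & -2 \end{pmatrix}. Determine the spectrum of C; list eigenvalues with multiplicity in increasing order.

Characteristic polynomial: p(r) = r^3 + 9r^2 + 24r + 20 = (r + 2)^2(r + 5).
Roots (with multiplicity): -5, -2, -2.

-5, -2, -2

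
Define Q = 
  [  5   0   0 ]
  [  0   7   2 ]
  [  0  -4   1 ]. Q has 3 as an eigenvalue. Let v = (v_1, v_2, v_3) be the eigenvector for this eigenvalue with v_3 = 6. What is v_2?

-3

Q − 3I = [[2, 0, 0], [0, 4, 2], [0, -4, -2]].
Solving (Q − 3I)v = 0 gives the eigenspace spanned by (0, -3, 6).
With v_3 = 6, v = (0, -3, 6), so v_2 = -3.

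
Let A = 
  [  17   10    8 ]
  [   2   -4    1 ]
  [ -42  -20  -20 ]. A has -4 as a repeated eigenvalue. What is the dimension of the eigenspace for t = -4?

1

A + 4I = [[21, 10, 8], [2, 0, 1], [-42, -20, -16]].
This matrix has rank 2, so its null space has dimension 3 − 2 = 1.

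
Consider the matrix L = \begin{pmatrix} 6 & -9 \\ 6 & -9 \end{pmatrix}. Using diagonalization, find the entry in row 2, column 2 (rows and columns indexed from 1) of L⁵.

Characteristic polynomial: λ^2 + 3λ = λ(λ + 3), so the eigenvalues are -3, 0.
λ=-3: eigenvector (1, 1).
λ=0: eigenvector (-3, -2).
P = [[1, -3], [1, -2]], D = diag(-3, 0), P⁻¹ = [[-2, 3], [-1, 1]].
L⁵ = P·diag(-243, 0)·P⁻¹ = [[486, -729], [486, -729]].
The requested entry is -729.

-729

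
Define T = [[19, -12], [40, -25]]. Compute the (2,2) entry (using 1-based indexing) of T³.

-745

Characteristic polynomial: λ^2 + 6λ + 5 = (λ + 1)(λ + 5), so the eigenvalues are -5, -1.
λ=-5: eigenvector (1, 2).
λ=-1: eigenvector (-3, -5).
P = [[1, -3], [2, -5]], D = diag(-5, -1), P⁻¹ = [[-5, 3], [-2, 1]].
T³ = P·diag(-125, -1)·P⁻¹ = [[619, -372], [1240, -745]].
The requested entry is -745.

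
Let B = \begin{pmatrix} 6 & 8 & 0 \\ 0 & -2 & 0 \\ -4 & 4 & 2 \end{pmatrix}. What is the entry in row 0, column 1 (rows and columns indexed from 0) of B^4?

1280

Characteristic polynomial: λ^3 - 6λ^2 - 4λ + 24 = (λ - 6)(λ - 2)(λ + 2), so the eigenvalues are -2, 2, 6.
λ=6: eigenvector (1, 0, -1).
λ=-2: eigenvector (-1, 1, -2).
λ=2: eigenvector (0, 0, 1).
P = [[1, -1, 0], [0, 1, 0], [-1, -2, 1]], D = diag(6, -2, 2), P⁻¹ = [[1, 1, 0], [0, 1, 0], [1, 3, 1]].
B⁴ = P·diag(1296, 16, 16)·P⁻¹ = [[1296, 1280, 0], [0, 16, 0], [-1280, -1280, 16]].
The requested entry is 1280.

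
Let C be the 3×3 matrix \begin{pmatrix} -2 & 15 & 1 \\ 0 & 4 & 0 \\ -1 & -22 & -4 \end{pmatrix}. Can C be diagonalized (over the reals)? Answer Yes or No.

Characteristic polynomial: p(r) = r^3 + 2r^2 - 15r - 36 = (r - 4)(r + 3)^2.
r = -3 has algebraic multiplicity 2; rank(C + 3I) = 2, so geometric multiplicity = 1.
Geometric multiplicity < algebraic multiplicity, so C is not diagonalizable.

No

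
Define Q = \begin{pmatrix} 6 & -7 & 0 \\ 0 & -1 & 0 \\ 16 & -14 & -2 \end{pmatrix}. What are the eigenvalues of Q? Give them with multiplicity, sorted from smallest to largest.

Characteristic polynomial: p(λ) = λ^3 - 3λ^2 - 16λ - 12 = (λ - 6)(λ + 1)(λ + 2).
Roots (with multiplicity): -2, -1, 6.

-2, -1, 6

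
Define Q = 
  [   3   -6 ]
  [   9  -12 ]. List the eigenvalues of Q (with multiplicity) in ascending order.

Characteristic polynomial: p(r) = r^2 + 9r + 18 = (r + 3)(r + 6).
Roots (with multiplicity): -6, -3.

-6, -3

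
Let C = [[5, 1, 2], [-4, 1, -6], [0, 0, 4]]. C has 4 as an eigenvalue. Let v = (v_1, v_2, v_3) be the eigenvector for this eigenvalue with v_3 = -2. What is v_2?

C − 4I = [[1, 1, 2], [-4, -3, -6], [0, 0, 0]].
Solving (C − 4I)v = 0 gives the eigenspace spanned by (0, 4, -2).
With v_3 = -2, v = (0, 4, -2), so v_2 = 4.

4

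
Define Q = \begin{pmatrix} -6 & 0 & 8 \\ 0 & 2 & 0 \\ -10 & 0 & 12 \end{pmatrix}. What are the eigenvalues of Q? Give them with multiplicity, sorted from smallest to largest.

Characteristic polynomial: p(s) = s^3 - 8s^2 + 20s - 16 = (s - 4)(s - 2)^2.
Roots (with multiplicity): 2, 2, 4.

2, 2, 4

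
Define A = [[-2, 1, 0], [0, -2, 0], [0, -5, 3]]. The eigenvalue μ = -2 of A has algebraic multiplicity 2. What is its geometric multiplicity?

1

A + 2I = [[0, 1, 0], [0, 0, 0], [0, -5, 5]].
This matrix has rank 2, so its null space has dimension 3 − 2 = 1.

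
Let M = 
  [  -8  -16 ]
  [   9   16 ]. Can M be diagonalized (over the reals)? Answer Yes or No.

No

Characteristic polynomial: p(λ) = λ^2 - 8λ + 16 = (λ - 4)^2.
λ = 4 has algebraic multiplicity 2; rank(M − 4I) = 1, so geometric multiplicity = 1.
Geometric multiplicity < algebraic multiplicity, so M is not diagonalizable.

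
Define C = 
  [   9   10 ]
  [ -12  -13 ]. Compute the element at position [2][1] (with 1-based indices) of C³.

-156

Characteristic polynomial: r^2 + 4r + 3 = (r + 1)(r + 3), so the eigenvalues are -3, -1.
r=-3: eigenvector (-5, 6).
r=-1: eigenvector (-1, 1).
P = [[-5, -1], [6, 1]], D = diag(-3, -1), P⁻¹ = [[1, 1], [-6, -5]].
C³ = P·diag(-27, -1)·P⁻¹ = [[129, 130], [-156, -157]].
The requested entry is -156.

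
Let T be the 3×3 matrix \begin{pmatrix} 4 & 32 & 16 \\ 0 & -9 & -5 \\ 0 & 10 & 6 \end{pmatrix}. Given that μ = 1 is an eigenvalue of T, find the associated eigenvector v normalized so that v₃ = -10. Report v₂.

5

T − 1I = [[3, 32, 16], [0, -10, -5], [0, 10, 5]].
Solving (T − 1I)v = 0 gives the eigenspace spanned by (0, 5, -10).
With v₃ = -10, v = (0, 5, -10), so v₂ = 5.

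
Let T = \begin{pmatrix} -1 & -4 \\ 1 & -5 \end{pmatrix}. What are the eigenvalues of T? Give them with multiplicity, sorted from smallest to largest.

-3, -3

Characteristic polynomial: p(λ) = λ^2 + 6λ + 9 = (λ + 3)^2.
Roots (with multiplicity): -3, -3.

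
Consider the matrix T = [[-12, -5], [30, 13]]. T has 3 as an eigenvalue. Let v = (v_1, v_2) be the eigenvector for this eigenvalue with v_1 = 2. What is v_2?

T − 3I = [[-15, -5], [30, 10]].
Solving (T − 3I)v = 0 gives the eigenspace spanned by (2, -6).
With v_1 = 2, v = (2, -6), so v_2 = -6.

-6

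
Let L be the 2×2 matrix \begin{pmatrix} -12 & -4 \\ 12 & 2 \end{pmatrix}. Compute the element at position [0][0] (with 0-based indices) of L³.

-672

Characteristic polynomial: μ^2 + 10μ + 24 = (μ + 4)(μ + 6), so the eigenvalues are -6, -4.
μ=-4: eigenvector (1, -2).
μ=-6: eigenvector (2, -3).
P = [[1, 2], [-2, -3]], D = diag(-4, -6), P⁻¹ = [[-3, -2], [2, 1]].
L³ = P·diag(-64, -216)·P⁻¹ = [[-672, -304], [912, 392]].
The requested entry is -672.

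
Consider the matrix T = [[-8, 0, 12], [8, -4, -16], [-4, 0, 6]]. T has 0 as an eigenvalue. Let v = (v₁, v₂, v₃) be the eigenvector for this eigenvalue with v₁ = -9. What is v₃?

T = [[-8, 0, 12], [8, -4, -16], [-4, 0, 6]].
Solving (T)v = 0 gives the eigenspace spanned by (-9, 6, -6).
With v₁ = -9, v = (-9, 6, -6), so v₃ = -6.

-6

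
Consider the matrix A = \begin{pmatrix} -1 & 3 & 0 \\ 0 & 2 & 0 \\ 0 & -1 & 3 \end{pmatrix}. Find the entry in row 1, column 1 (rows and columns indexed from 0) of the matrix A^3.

Characteristic polynomial: μ^3 - 4μ^2 + μ + 6 = (μ - 3)(μ - 2)(μ + 1), so the eigenvalues are -1, 2, 3.
μ=3: eigenvector (0, 0, 1).
μ=2: eigenvector (1, 1, 1).
μ=-1: eigenvector (1, 0, 0).
P = [[0, 1, 1], [0, 1, 0], [1, 1, 0]], D = diag(3, 2, -1), P⁻¹ = [[0, -1, 1], [0, 1, 0], [1, -1, 0]].
A³ = P·diag(27, 8, -1)·P⁻¹ = [[-1, 9, 0], [0, 8, 0], [0, -19, 27]].
The requested entry is 8.

8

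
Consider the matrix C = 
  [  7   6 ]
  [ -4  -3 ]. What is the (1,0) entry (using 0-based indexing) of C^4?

Characteristic polynomial: s^2 - 4s + 3 = (s - 3)(s - 1), so the eigenvalues are 1, 3.
s=3: eigenvector (3, -2).
s=1: eigenvector (-1, 1).
P = [[3, -1], [-2, 1]], D = diag(3, 1), P⁻¹ = [[1, 1], [2, 3]].
C⁴ = P·diag(81, 1)·P⁻¹ = [[241, 240], [-160, -159]].
The requested entry is -160.

-160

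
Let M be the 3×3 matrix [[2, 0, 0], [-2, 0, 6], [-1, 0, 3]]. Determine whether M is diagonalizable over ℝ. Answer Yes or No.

Characteristic polynomial: p(r) = r^3 - 5r^2 + 6r = r(r - 3)(r - 2).
All 3 eigenvalues are distinct, so M is diagonalizable.

Yes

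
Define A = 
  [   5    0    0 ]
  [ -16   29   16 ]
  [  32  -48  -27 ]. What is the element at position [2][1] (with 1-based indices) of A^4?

Characteristic polynomial: t^3 - 7t^2 - 5t + 75 = (t - 5)^2(t + 3), so the eigenvalues are -3, 5, 5.
t=5: eigenvector (1, -2, 4).
t=-3: eigenvector (0, 1, -2).
t=5: eigenvector (0, 2, -3).
P = [[1, 0, 0], [-2, 1, 2], [4, -2, -3]], D = diag(5, -3, 5), P⁻¹ = [[1, 0, 0], [2, -3, -2], [0, 2, 1]].
A⁴ = P·diag(625, 81, 625)·P⁻¹ = [[625, 0, 0], [-1088, 2257, 1088], [2176, -3264, -1551]].
The requested entry is -1088.

-1088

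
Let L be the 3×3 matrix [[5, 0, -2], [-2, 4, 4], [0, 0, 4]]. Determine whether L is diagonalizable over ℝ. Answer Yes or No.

Yes

Characteristic polynomial: p(μ) = μ^3 - 13μ^2 + 56μ - 80 = (μ - 5)(μ - 4)^2.
μ = 4 has algebraic multiplicity 2; rank(L − 4I) = 1, so geometric multiplicity = 2.
Every eigenvalue has geometric = algebraic multiplicity, so L is diagonalizable.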